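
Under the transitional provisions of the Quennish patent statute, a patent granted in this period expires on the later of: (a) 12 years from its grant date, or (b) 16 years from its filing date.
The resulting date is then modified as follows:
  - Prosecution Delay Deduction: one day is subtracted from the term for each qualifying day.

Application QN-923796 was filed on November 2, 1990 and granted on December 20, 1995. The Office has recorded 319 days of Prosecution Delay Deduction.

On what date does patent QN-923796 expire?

February 4, 2007

(a) grant + 12 years → 20 December 2007.
(b) filing + 16 years → 2 November 2006.
Later of the two: 20 December 2007.
Prosecution Delay Deduction: −319 days → 4 February 2007.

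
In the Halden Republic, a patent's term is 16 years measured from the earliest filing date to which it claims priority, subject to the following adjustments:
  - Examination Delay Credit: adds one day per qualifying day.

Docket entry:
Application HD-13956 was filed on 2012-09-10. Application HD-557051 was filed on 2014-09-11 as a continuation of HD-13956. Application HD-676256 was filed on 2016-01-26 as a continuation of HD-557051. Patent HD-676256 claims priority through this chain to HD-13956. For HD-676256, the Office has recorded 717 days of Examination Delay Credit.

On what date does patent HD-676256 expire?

2030-08-28

Earliest priority filing: 10 September 2012.
Base term: 10 September 2012 + 16 years → 10 September 2028.
Examination Delay Credit: +717 days → 28 August 2030.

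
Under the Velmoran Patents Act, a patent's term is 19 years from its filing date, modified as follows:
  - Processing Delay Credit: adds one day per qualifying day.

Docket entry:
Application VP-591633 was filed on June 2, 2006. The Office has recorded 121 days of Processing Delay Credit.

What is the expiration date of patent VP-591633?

2025-10-01

Base term: filing date + 19 years → 2 June 2025.
Processing Delay Credit: +121 days → 1 October 2025.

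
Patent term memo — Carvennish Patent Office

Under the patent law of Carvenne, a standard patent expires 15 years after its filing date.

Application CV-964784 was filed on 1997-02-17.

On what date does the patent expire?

Filing date + 15 years → 17 February 2012.

February 17, 2012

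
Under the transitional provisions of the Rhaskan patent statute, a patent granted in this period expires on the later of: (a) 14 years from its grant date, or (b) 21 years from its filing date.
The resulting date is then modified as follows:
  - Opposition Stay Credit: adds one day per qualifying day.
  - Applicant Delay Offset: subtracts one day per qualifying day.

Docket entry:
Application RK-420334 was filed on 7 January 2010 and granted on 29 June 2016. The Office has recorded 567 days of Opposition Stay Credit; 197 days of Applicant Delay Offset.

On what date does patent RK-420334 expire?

2032-01-12

(a) grant + 14 years → 29 June 2030.
(b) filing + 21 years → 7 January 2031.
Later of the two: 7 January 2031.
Opposition Stay Credit: +567 days → 27 July 2032.
Applicant Delay Offset: −197 days → 12 January 2032.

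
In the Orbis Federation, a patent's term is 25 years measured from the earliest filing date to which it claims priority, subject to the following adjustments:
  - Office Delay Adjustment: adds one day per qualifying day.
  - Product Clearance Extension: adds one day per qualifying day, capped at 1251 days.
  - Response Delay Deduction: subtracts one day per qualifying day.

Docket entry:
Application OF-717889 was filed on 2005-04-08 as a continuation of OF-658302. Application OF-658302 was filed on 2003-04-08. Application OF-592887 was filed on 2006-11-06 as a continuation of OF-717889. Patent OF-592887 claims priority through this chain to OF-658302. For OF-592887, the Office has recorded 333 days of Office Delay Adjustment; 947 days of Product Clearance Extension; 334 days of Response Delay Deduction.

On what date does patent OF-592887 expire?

2030-11-10

Earliest priority filing: 8 April 2003.
Base term: 8 April 2003 + 25 years → 8 April 2028.
Office Delay Adjustment: +333 days → 7 March 2029.
Product Clearance Extension: 947 days (within the 1251-day cap) → +947 days → 10 October 2031.
Response Delay Deduction: −334 days → 10 November 2030.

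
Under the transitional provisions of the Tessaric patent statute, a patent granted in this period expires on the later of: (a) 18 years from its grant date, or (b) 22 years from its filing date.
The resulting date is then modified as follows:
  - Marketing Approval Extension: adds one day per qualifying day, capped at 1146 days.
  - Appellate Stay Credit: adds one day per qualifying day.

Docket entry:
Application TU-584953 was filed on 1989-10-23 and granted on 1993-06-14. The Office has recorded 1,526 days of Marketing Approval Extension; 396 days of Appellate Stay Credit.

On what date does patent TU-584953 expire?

2016-01-12

(a) grant + 18 years → 14 June 2011.
(b) filing + 22 years → 23 October 2011.
Later of the two: 23 October 2011.
Marketing Approval Extension: 1526 days claimed exceeds the 1146-day cap, so +1146 days → 12 December 2014.
Appellate Stay Credit: +396 days → 12 January 2016.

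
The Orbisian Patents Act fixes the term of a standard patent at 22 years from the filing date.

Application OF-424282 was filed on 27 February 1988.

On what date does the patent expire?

February 27, 2010

Filing date + 22 years → 27 February 2010.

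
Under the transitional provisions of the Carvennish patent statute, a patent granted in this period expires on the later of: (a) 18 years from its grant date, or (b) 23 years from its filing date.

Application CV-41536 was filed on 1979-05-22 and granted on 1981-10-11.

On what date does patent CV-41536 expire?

(a) grant + 18 years → 11 October 1999.
(b) filing + 23 years → 22 May 2002.
Later of the two: 22 May 2002.

2002-05-22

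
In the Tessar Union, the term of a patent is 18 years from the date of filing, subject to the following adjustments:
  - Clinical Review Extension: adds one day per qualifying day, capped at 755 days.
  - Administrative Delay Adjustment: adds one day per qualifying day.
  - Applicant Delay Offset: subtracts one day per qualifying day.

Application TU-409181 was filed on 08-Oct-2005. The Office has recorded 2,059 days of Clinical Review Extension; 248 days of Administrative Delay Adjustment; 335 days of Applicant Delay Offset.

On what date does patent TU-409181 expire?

Base term: filing date + 18 years → 8 October 2023.
Clinical Review Extension: 2059 days claimed exceeds the 755-day cap, so +755 days → 1 November 2025.
Administrative Delay Adjustment: +248 days → 7 July 2026.
Applicant Delay Offset: −335 days → 6 August 2025.

August 6, 2025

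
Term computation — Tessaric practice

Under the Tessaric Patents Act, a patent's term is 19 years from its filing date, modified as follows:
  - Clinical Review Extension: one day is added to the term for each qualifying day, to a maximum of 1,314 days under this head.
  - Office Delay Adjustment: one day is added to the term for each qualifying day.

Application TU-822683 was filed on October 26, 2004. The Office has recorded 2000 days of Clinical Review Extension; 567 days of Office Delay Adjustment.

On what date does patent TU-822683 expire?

December 19, 2028

Base term: filing date + 19 years → 26 October 2023.
Clinical Review Extension: 2000 days claimed exceeds the 1314-day cap, so +1314 days → 1 June 2027.
Office Delay Adjustment: +567 days → 19 December 2028.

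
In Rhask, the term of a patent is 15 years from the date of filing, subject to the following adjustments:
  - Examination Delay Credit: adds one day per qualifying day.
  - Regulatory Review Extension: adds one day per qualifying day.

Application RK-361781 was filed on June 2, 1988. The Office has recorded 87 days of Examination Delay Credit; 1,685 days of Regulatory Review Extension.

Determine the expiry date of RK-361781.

Base term: filing date + 15 years → 2 June 2003.
Examination Delay Credit: +87 days → 28 August 2003.
Regulatory Review Extension: +1685 days → 8 April 2008.

April 8, 2008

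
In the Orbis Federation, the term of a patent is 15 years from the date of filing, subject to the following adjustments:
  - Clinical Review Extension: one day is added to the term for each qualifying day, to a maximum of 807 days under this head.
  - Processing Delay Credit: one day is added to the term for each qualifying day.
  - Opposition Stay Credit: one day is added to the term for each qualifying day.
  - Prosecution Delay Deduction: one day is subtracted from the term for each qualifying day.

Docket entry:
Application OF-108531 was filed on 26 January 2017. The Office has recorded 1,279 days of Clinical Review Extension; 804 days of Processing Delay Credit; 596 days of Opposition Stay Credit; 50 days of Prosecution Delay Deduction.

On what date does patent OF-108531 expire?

Base term: filing date + 15 years → 26 January 2032.
Clinical Review Extension: 1279 days claimed exceeds the 807-day cap, so +807 days → 12 April 2034.
Processing Delay Credit: +804 days → 24 June 2036.
Opposition Stay Credit: +596 days → 10 February 2038.
Prosecution Delay Deduction: −50 days → 22 December 2037.

2037-12-22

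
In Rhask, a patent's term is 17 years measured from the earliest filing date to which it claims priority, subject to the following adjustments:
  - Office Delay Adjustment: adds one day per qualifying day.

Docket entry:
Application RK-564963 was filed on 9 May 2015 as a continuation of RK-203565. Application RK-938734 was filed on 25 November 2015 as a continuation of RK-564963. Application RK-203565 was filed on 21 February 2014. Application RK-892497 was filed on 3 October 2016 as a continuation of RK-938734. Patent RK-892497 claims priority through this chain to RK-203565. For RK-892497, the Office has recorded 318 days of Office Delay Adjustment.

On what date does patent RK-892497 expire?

Earliest priority filing: 21 February 2014.
Base term: 21 February 2014 + 17 years → 21 February 2031.
Office Delay Adjustment: +318 days → 5 January 2032.

January 5, 2032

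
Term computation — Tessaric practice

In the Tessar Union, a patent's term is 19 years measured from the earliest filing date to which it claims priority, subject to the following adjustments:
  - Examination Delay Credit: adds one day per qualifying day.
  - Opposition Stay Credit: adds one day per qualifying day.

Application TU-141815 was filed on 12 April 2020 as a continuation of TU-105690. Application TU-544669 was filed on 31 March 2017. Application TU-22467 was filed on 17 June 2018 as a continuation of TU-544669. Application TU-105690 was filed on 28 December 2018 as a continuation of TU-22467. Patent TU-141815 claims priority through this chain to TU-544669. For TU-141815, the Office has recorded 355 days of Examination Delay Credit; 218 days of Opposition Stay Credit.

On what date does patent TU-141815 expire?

Earliest priority filing: 31 March 2017.
Base term: 31 March 2017 + 19 years → 31 March 2036.
Examination Delay Credit: +355 days → 21 March 2037.
Opposition Stay Credit: +218 days → 25 October 2037.

October 25, 2037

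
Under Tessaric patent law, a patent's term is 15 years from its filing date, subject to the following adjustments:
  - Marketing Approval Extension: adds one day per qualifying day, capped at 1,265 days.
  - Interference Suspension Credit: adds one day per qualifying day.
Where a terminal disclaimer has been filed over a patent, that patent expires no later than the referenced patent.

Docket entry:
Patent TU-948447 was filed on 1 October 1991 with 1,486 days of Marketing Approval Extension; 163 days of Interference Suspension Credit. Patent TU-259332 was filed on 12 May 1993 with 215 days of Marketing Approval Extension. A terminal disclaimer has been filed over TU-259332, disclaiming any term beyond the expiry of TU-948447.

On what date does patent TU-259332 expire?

December 13, 2008

Natural term of TU-259332:
  Base: filing + 15 years → 12 May 2008.
  Marketing Approval Extension: 215 days (within the 1265-day cap) → +215 days → 13 December 2008.
Expiry of referenced patent TU-948447:
  Base: filing + 15 years → 1 October 2006.
  Marketing Approval Extension: 1486 days claimed exceeds the 1265-day cap, so +1265 days → 19 March 2010.
  Interference Suspension Credit: +163 days → 29 August 2010.
Terminal disclaimer: TU-259332 expires on the earlier of 13 December 2008 and 29 August 2010.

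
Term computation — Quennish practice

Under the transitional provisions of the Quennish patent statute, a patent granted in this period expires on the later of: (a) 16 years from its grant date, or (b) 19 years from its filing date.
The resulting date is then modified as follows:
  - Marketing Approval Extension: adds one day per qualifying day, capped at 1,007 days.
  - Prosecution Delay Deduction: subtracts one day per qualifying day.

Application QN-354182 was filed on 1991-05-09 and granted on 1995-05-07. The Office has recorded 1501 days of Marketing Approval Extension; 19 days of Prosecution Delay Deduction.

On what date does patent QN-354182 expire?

(a) grant + 16 years → 7 May 2011.
(b) filing + 19 years → 9 May 2010.
Later of the two: 7 May 2011.
Marketing Approval Extension: 1501 days claimed exceeds the 1007-day cap, so +1007 days → 7 February 2014.
Prosecution Delay Deduction: −19 days → 19 January 2014.

January 19, 2014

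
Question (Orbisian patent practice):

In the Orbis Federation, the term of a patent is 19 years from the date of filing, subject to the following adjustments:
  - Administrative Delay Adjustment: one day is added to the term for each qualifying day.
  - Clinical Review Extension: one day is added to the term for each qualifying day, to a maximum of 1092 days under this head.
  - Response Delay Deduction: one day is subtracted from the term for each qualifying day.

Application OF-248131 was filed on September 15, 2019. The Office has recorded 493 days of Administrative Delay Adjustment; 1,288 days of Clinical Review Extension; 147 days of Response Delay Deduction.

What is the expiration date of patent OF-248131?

August 23, 2042

Base term: filing date + 19 years → 15 September 2038.
Administrative Delay Adjustment: +493 days → 21 January 2040.
Clinical Review Extension: 1288 days claimed exceeds the 1092-day cap, so +1092 days → 17 January 2043.
Response Delay Deduction: −147 days → 23 August 2042.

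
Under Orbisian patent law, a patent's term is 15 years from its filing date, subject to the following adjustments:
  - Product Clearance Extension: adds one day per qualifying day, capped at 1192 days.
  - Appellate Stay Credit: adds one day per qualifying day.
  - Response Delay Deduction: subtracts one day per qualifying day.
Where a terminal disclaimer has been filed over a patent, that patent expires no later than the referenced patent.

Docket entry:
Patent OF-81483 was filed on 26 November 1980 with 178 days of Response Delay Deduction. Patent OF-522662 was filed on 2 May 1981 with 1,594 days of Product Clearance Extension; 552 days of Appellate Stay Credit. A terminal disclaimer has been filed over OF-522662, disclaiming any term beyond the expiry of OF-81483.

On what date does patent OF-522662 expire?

Natural term of OF-522662:
  Base: filing + 15 years → 2 May 1996.
  Product Clearance Extension: 1594 days claimed exceeds the 1192-day cap, so +1192 days → 7 August 1999.
  Appellate Stay Credit: +552 days → 9 February 2001.
Expiry of referenced patent OF-81483:
  Base: filing + 15 years → 26 November 1995.
  Response Delay Deduction: −178 days → 1 June 1995.
Terminal disclaimer: OF-522662 expires on the earlier of 9 February 2001 and 1 June 1995.

1995-06-01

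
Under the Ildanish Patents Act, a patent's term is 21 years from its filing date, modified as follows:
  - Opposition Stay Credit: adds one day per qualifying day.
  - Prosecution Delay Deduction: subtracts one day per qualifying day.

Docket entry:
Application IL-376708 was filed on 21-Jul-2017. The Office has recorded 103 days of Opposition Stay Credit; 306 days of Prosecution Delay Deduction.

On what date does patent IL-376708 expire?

December 30, 2037

Base term: filing date + 21 years → 21 July 2038.
Opposition Stay Credit: +103 days → 1 November 2038.
Prosecution Delay Deduction: −306 days → 30 December 2037.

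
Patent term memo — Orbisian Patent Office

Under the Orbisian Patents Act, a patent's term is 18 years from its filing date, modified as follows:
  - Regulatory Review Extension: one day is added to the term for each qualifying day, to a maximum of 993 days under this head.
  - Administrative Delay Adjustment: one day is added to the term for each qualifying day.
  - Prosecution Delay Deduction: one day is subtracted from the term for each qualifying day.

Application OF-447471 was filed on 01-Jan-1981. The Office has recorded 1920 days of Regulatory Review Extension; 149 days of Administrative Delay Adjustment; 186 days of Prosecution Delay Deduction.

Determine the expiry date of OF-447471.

Base term: filing date + 18 years → 1 January 1999.
Regulatory Review Extension: 1920 days claimed exceeds the 993-day cap, so +993 days → 20 September 2001.
Administrative Delay Adjustment: +149 days → 16 February 2002.
Prosecution Delay Deduction: −186 days → 14 August 2001.

August 14, 2001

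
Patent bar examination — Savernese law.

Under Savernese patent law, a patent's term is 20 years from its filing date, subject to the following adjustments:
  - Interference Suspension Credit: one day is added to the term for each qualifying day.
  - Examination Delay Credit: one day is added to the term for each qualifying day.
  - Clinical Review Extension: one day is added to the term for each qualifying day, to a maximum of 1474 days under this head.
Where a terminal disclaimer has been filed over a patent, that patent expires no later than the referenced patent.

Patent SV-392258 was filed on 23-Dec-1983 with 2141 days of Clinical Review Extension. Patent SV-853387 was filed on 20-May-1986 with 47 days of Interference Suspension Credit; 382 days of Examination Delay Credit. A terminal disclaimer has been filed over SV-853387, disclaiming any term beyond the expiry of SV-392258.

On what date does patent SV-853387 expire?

Natural term of SV-853387:
  Base: filing + 20 years → 20 May 2006.
  Interference Suspension Credit: +47 days → 6 July 2006.
  Examination Delay Credit: +382 days → 23 July 2007.
Expiry of referenced patent SV-392258:
  Base: filing + 20 years → 23 December 2003.
  Clinical Review Extension: 2141 days claimed exceeds the 1474-day cap, so +1474 days → 5 January 2008.
Terminal disclaimer: SV-853387 expires on the earlier of 23 July 2007 and 5 January 2008.

July 23, 2007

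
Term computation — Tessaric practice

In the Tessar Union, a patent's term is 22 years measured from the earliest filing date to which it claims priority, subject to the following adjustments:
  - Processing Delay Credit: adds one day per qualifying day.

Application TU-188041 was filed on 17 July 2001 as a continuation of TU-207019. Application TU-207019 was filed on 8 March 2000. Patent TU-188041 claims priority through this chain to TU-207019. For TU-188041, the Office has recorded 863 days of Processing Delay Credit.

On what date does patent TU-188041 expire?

July 18, 2024

Earliest priority filing: 8 March 2000.
Base term: 8 March 2000 + 22 years → 8 March 2022.
Processing Delay Credit: +863 days → 18 July 2024.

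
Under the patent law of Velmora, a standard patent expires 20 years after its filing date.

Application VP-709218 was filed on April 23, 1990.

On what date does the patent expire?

April 23, 2010

Filing date + 20 years → 23 April 2010.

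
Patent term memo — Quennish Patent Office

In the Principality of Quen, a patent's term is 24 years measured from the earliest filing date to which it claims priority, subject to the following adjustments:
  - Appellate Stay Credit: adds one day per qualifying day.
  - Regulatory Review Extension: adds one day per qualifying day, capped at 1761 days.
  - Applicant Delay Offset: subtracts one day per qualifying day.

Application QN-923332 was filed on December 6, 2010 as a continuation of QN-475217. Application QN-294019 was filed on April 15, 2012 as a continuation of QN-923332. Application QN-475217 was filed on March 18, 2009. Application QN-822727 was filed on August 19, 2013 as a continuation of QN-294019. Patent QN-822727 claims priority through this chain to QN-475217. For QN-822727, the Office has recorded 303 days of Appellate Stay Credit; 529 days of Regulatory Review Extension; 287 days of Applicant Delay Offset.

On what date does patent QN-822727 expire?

Earliest priority filing: 18 March 2009.
Base term: 18 March 2009 + 24 years → 18 March 2033.
Appellate Stay Credit: +303 days → 15 January 2034.
Regulatory Review Extension: 529 days (within the 1761-day cap) → +529 days → 28 June 2035.
Applicant Delay Offset: −287 days → 14 September 2034.

September 14, 2034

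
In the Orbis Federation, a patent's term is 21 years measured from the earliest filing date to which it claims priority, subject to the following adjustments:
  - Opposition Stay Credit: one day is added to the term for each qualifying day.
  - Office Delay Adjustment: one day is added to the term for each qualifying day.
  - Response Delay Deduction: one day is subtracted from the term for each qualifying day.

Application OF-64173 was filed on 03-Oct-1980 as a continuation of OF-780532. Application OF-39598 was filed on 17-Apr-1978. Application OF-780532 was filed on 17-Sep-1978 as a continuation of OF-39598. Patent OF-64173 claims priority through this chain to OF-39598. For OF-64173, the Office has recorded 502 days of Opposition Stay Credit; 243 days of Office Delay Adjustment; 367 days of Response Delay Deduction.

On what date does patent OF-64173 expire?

Earliest priority filing: 17 April 1978.
Base term: 17 April 1978 + 21 years → 17 April 1999.
Opposition Stay Credit: +502 days → 31 August 2000.
Office Delay Adjustment: +243 days → 1 May 2001.
Response Delay Deduction: −367 days → 29 April 2000.

2000-04-29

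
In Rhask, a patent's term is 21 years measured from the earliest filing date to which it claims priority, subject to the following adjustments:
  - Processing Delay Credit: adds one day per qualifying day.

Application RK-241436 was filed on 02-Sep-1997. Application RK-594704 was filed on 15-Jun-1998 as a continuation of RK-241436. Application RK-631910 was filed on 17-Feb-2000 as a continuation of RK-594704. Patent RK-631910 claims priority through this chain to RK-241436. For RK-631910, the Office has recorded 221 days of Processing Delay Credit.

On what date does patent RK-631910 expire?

April 11, 2019

Earliest priority filing: 2 September 1997.
Base term: 2 September 1997 + 21 years → 2 September 2018.
Processing Delay Credit: +221 days → 11 April 2019.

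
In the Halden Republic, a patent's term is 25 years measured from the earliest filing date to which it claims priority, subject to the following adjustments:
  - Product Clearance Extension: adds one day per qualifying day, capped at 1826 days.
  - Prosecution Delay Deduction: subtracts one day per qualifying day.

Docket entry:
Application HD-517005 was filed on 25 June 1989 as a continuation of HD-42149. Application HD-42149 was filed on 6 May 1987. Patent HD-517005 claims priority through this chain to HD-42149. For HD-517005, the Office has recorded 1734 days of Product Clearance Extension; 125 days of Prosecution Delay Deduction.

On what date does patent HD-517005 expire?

2016-10-01

Earliest priority filing: 6 May 1987.
Base term: 6 May 1987 + 25 years → 6 May 2012.
Product Clearance Extension: 1734 days (within the 1826-day cap) → +1734 days → 3 February 2017.
Prosecution Delay Deduction: −125 days → 1 October 2016.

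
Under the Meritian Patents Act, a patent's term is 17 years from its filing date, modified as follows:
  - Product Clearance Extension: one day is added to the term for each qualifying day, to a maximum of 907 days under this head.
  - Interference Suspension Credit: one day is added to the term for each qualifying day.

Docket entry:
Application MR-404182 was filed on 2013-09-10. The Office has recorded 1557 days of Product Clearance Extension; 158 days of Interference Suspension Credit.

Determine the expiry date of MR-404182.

Base term: filing date + 17 years → 10 September 2030.
Product Clearance Extension: 1557 days claimed exceeds the 907-day cap, so +907 days → 5 March 2033.
Interference Suspension Credit: +158 days → 10 August 2033.

2033-08-10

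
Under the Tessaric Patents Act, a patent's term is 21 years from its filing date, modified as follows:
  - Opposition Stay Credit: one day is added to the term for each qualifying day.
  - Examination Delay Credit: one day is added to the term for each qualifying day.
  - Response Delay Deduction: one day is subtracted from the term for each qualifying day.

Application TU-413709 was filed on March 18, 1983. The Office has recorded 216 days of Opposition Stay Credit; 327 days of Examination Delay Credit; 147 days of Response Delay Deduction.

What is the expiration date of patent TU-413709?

Base term: filing date + 21 years → 18 March 2004.
Opposition Stay Credit: +216 days → 20 October 2004.
Examination Delay Credit: +327 days → 12 September 2005.
Response Delay Deduction: −147 days → 18 April 2005.

2005-04-18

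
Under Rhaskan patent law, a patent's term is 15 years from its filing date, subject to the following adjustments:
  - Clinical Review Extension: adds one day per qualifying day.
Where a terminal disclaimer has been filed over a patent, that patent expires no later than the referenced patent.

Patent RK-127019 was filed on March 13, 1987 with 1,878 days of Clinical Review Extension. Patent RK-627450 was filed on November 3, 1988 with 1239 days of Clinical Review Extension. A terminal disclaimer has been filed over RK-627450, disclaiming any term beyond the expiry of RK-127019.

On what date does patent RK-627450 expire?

2007-03-26

Natural term of RK-627450:
  Base: filing + 15 years → 3 November 2003.
  Clinical Review Extension: +1239 days → 26 March 2007.
Expiry of referenced patent RK-127019:
  Base: filing + 15 years → 13 March 2002.
  Clinical Review Extension: +1878 days → 4 May 2007.
Terminal disclaimer: RK-627450 expires on the earlier of 26 March 2007 and 4 May 2007.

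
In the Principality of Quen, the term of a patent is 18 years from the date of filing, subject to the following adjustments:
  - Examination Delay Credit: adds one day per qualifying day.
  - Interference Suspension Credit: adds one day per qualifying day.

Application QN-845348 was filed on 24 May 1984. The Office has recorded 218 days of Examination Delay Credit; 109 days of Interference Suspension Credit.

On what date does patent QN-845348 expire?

Base term: filing date + 18 years → 24 May 2002.
Examination Delay Credit: +218 days → 28 December 2002.
Interference Suspension Credit: +109 days → 16 April 2003.

April 16, 2003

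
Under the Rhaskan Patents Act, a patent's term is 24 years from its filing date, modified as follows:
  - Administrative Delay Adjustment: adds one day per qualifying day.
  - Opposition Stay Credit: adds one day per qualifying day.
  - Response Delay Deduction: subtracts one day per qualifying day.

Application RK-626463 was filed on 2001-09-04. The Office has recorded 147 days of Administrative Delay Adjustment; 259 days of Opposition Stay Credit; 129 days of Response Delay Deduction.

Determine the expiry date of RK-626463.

2026-06-08

Base term: filing date + 24 years → 4 September 2025.
Administrative Delay Adjustment: +147 days → 29 January 2026.
Opposition Stay Credit: +259 days → 15 October 2026.
Response Delay Deduction: −129 days → 8 June 2026.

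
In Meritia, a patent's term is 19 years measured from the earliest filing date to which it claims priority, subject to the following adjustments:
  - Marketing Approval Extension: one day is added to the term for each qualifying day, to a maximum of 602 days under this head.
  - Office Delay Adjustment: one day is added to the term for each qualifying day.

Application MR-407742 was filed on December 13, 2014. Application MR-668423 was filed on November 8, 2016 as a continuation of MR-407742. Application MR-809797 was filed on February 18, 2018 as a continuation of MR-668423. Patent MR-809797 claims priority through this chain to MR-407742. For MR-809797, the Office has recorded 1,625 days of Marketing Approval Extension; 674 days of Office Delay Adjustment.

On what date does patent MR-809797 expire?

June 11, 2037

Earliest priority filing: 13 December 2014.
Base term: 13 December 2014 + 19 years → 13 December 2033.
Marketing Approval Extension: 1625 days claimed exceeds the 602-day cap, so +602 days → 7 August 2035.
Office Delay Adjustment: +674 days → 11 June 2037.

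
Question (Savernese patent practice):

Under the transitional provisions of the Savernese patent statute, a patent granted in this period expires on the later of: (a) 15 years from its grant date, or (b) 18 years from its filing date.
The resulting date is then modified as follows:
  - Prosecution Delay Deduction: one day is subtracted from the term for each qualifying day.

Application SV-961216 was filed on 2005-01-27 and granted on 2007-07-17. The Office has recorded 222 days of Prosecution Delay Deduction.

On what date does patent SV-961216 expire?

2022-06-19

(a) grant + 15 years → 17 July 2022.
(b) filing + 18 years → 27 January 2023.
Later of the two: 27 January 2023.
Prosecution Delay Deduction: −222 days → 19 June 2022.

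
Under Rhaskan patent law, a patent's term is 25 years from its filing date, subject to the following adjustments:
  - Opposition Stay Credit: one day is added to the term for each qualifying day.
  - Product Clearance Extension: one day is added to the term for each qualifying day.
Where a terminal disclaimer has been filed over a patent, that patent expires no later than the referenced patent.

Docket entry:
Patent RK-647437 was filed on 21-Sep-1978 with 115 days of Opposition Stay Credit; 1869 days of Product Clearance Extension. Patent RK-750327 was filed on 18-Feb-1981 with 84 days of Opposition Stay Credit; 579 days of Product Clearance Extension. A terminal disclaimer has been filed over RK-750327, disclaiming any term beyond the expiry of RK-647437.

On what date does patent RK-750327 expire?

Natural term of RK-750327:
  Base: filing + 25 years → 18 February 2006.
  Opposition Stay Credit: +84 days → 13 May 2006.
  Product Clearance Extension: +579 days → 13 December 2007.
Expiry of referenced patent RK-647437:
  Base: filing + 25 years → 21 September 2003.
  Opposition Stay Credit: +115 days → 14 January 2004.
  Product Clearance Extension: +1869 days → 25 February 2009.
Terminal disclaimer: RK-750327 expires on the earlier of 13 December 2007 and 25 February 2009.

2007-12-13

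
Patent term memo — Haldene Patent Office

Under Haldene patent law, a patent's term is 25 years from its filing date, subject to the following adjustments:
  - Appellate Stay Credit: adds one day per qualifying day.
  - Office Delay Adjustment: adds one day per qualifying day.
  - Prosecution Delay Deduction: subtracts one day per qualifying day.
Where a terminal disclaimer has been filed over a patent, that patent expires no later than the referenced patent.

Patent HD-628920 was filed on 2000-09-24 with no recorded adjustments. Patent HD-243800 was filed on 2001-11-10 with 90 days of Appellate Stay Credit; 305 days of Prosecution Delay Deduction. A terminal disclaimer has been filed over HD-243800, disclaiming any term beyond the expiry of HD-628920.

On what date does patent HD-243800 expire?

Natural term of HD-243800:
  Base: filing + 25 years → 10 November 2026.
  Appellate Stay Credit: +90 days → 8 February 2027.
  Prosecution Delay Deduction: −305 days → 9 April 2026.
Expiry of referenced patent HD-628920:
  Base: filing + 25 years → 24 September 2025.
Terminal disclaimer: HD-243800 expires on the earlier of 9 April 2026 and 24 September 2025.

2025-09-24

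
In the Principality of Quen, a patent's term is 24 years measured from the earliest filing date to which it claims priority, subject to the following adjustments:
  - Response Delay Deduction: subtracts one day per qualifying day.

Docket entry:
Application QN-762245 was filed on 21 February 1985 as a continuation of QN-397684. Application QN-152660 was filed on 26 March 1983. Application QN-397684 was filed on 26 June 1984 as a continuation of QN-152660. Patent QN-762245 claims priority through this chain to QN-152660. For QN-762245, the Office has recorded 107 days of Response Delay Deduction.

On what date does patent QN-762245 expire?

Earliest priority filing: 26 March 1983.
Base term: 26 March 1983 + 24 years → 26 March 2007.
Response Delay Deduction: −107 days → 9 December 2006.

2006-12-09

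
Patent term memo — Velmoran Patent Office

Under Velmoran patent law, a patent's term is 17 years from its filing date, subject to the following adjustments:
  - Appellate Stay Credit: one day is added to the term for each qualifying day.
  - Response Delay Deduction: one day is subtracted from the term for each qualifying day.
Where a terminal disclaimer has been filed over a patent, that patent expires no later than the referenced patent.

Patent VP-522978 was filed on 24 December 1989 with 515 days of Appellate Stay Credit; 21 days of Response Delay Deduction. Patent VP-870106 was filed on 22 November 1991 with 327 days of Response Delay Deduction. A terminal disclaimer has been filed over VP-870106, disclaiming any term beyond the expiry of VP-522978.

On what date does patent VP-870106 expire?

2007-12-31

Natural term of VP-870106:
  Base: filing + 17 years → 22 November 2008.
  Response Delay Deduction: −327 days → 31 December 2007.
Expiry of referenced patent VP-522978:
  Base: filing + 17 years → 24 December 2006.
  Appellate Stay Credit: +515 days → 22 May 2008.
  Response Delay Deduction: −21 days → 1 May 2008.
Terminal disclaimer: VP-870106 expires on the earlier of 31 December 2007 and 1 May 2008.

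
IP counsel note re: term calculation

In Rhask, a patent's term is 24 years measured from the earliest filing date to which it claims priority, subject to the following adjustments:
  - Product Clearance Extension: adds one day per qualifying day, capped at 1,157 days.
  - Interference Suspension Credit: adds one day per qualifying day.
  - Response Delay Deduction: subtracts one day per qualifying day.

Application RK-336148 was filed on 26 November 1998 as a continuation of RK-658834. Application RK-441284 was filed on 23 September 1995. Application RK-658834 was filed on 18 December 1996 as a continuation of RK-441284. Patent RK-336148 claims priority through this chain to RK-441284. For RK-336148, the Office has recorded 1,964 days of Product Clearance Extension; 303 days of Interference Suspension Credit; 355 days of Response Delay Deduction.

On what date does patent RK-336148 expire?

Earliest priority filing: 23 September 1995.
Base term: 23 September 1995 + 24 years → 23 September 2019.
Product Clearance Extension: 1964 days claimed exceeds the 1157-day cap, so +1157 days → 23 November 2022.
Interference Suspension Credit: +303 days → 22 September 2023.
Response Delay Deduction: −355 days → 2 October 2022.

October 2, 2022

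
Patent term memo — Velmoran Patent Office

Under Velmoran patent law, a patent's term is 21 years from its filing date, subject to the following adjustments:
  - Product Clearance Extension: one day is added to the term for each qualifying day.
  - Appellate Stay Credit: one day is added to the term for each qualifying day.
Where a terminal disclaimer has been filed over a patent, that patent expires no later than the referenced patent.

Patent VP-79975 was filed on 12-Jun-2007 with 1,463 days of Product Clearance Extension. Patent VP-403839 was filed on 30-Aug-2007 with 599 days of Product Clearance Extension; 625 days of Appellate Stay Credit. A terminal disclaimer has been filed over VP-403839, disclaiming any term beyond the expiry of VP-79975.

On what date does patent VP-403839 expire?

2032-01-06

Natural term of VP-403839:
  Base: filing + 21 years → 30 August 2028.
  Product Clearance Extension: +599 days → 21 April 2030.
  Appellate Stay Credit: +625 days → 6 January 2032.
Expiry of referenced patent VP-79975:
  Base: filing + 21 years → 12 June 2028.
  Product Clearance Extension: +1463 days → 14 June 2032.
Terminal disclaimer: VP-403839 expires on the earlier of 6 January 2032 and 14 June 2032.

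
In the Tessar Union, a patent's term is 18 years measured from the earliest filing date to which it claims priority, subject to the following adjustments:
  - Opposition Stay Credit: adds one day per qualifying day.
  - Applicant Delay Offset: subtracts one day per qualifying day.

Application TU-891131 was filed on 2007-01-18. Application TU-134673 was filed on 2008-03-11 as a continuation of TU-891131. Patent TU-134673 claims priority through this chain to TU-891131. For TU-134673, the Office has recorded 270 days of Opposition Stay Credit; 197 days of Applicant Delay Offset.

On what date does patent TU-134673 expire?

Earliest priority filing: 18 January 2007.
Base term: 18 January 2007 + 18 years → 18 January 2025.
Opposition Stay Credit: +270 days → 15 October 2025.
Applicant Delay Offset: −197 days → 1 April 2025.

2025-04-01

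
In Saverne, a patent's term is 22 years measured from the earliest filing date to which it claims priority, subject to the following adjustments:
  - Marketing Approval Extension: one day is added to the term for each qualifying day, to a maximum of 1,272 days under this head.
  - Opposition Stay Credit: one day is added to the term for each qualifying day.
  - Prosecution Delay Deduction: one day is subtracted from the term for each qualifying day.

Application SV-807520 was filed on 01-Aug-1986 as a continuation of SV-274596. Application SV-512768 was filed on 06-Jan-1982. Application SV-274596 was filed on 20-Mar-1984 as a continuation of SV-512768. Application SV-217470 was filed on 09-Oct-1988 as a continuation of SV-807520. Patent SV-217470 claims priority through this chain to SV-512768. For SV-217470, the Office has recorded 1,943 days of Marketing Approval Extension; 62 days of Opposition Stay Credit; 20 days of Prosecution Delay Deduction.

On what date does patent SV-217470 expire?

Earliest priority filing: 6 January 1982.
Base term: 6 January 1982 + 22 years → 6 January 2004.
Marketing Approval Extension: 1943 days claimed exceeds the 1272-day cap, so +1272 days → 1 July 2007.
Opposition Stay Credit: +62 days → 1 September 2007.
Prosecution Delay Deduction: −20 days → 12 August 2007.

August 12, 2007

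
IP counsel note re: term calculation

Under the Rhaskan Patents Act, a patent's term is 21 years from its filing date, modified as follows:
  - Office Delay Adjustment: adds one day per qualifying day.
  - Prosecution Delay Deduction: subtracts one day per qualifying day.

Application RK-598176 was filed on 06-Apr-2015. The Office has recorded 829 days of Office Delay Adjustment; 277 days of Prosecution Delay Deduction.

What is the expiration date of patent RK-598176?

2037-10-10

Base term: filing date + 21 years → 6 April 2036.
Office Delay Adjustment: +829 days → 14 July 2038.
Prosecution Delay Deduction: −277 days → 10 October 2037.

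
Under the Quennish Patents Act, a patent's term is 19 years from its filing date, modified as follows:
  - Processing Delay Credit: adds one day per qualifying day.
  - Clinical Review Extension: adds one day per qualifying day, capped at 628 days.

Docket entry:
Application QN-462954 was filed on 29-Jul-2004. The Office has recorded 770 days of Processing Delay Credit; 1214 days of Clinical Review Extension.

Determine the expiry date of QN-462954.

2027-05-27

Base term: filing date + 19 years → 29 July 2023.
Processing Delay Credit: +770 days → 6 September 2025.
Clinical Review Extension: 1214 days claimed exceeds the 628-day cap, so +628 days → 27 May 2027.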